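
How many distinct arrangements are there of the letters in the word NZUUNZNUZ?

1680

The 9 letters of NZUUNZNUZ have repeats: N appearing 3 times, U appearing 3 times, and Z appearing 3 times.
So there are 9! / (3!·3!·3!) = 1680 distinguishable arrangements.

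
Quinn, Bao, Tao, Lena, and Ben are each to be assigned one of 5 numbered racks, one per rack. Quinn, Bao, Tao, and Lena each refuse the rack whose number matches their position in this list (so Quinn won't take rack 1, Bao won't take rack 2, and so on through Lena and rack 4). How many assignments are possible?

53

Let Aᵢ (for 1 ≤ i ≤ 4) be the placements that put person i in their forbidden rack. Any j of these fix j positions, leaving (5−j)! ways to fill the rest, and there are C(4,j) ways to pick which j.
By inclusion–exclusion, the number of valid placements is Σ_{j=0}^{4} (−1)^j C(4,j)·(5−j)!.
Computing: 120 − 96 + 36 − 8 + 1 = 53.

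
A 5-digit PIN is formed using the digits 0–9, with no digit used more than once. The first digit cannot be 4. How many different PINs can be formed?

The first digit has 10−1 = 9 choices (anything except 4).
The remaining 4 digits are filled from the other 9 symbols without repetition: 9 × 8 × 7 × 6 = 3024.
Total: 9 × 3024 = 27216.

27216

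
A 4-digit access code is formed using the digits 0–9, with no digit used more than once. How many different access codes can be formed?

With no repetition, fill the 4 digits in order: 10 choices, then 9, down to 7.
10 × 9 × 8 × 7 = 5040.

5040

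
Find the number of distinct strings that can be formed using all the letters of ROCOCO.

60

The 6 letters of ROCOCO have repeats: C appearing twice and O appearing 3 times.
The number of distinct arrangements is 6!/(3!·2!) = 720/12 = 60.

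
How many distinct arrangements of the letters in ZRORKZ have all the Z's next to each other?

60

Treat the 2 copies of Z as a single block. The multiset to arrange is then {ZZ, K, O, R, R}, 5 items in all.
That gives (5)!/(2!) = 60 arrangements.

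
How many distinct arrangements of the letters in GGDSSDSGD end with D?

With the last slot taken by D, it remains to arrange the other 8 letters (GGSSDSGD).
Those 8 letters have D appearing twice, G appearing 3 times, and S appearing 3 times, giving (8)!/(3!·3!·2!) = 560.

560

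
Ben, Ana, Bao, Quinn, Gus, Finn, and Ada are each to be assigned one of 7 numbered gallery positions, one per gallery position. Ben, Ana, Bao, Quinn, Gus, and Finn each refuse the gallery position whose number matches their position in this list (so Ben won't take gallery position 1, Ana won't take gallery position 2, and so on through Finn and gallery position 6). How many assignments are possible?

2119

Let Aᵢ (for 1 ≤ i ≤ 6) be the placements that put person i in their forbidden gallery position. Any j of these fix j positions, leaving (7−j)! ways to fill the rest, and there are C(6,j) ways to pick which j.
By inclusion–exclusion, the number of valid placements is Σ_{j=0}^{6} (−1)^j C(6,j)·(7−j)!.
Computing: 5040 − 4320 + 1800 − 480 + 90 − 12 + 1 = 2119.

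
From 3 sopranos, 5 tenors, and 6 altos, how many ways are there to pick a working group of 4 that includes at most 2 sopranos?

Split by how many sopranos are chosen (0 through 2).
Sum: C(3,0)·C(11,4) + C(3,1)·C(11,3) + C(3,2)·C(11,2) = 330 + 495 + 165 = 990.

990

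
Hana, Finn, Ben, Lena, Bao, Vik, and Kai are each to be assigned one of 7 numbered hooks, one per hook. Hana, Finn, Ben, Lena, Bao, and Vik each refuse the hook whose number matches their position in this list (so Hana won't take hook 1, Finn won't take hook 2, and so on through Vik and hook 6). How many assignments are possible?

Let Aᵢ (for 1 ≤ i ≤ 6) be the placements that put person i in their forbidden hook. Any j of these fix j positions, leaving (7−j)! ways to fill the rest, and there are C(6,j) ways to pick which j.
By inclusion–exclusion, the number of valid placements is Σ_{j=0}^{6} (−1)^j C(6,j)·(7−j)!.
Computing: 5040 − 4320 + 1800 − 480 + 90 − 12 + 1 = 2119.

2119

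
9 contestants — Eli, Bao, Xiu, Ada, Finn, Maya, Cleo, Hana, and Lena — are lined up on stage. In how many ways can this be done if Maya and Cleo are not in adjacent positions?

282240

There are 9! = 362880 arrangements in all. If Maya and Cleo are adjacent, merging them into one block gives 2·(8)! = 80640 arrangements.
Complementary counting: 362880 − 80640 = 282240.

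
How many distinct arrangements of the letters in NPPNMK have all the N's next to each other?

60

Treat the 2 copies of N as a single block. The multiset to arrange is then {NN, K, M, P, P}, 5 items in all.
That gives (5)!/(2!) = 60 arrangements.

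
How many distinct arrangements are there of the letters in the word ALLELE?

ALLELE has 6 letters with E appearing twice and L appearing 3 times.
So there are 6! / (3!·2!) = 60 distinguishable arrangements.

60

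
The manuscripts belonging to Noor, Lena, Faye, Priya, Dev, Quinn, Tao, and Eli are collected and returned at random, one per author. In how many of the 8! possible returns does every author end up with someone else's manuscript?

Count assignments avoiding every fixed point. For any j of the 8 authors fixed to their own manuscript, the other 8−j can be arranged in (8−j)! ways.
By inclusion–exclusion this is Σ_{j=0}^{8} (−1)^j C(8,j)·(8−j)!.
Computing: 40320 − 40320 + 20160 − 6720 + 1680 − 336 + 56 − 8 + 1 = 14833.

14833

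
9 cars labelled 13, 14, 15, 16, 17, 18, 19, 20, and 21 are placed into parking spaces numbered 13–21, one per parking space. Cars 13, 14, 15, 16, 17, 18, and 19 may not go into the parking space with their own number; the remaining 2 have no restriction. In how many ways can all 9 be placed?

165016

Let Aᵢ (for 13 ≤ i ≤ 19) be the placements that put car i in its forbidden parking space. Any j of these fix j positions, leaving (9−j)! ways to fill the rest, and there are C(7,j) ways to pick which j.
By inclusion–exclusion, the number of valid placements is Σ_{j=0}^{7} (−1)^j C(7,j)·(9−j)!.
Computing: 362880 − 282240 + 105840 − 25200 + 4200 − 504 + 42 − 2 = 165016.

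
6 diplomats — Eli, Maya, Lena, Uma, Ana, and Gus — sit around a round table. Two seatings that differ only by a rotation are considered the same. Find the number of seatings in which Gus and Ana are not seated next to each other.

72

Without the restriction there are (5)! = 120 seatings.
Seatings with Gus beside Ana: treat them as a block with 2 internal orders, giving 2 × (4)! = 48.
Subtracting, 120 − 48 = 72.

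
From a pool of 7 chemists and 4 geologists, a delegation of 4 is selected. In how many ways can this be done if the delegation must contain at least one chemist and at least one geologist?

294

With no constraint there are C(11,4) = 330 possible selections.
Subtract selections that omit an entire group: no chemists → C(4,4) = 1; no geologists → C(7,4) = 35.
Both groups omitted at once is impossible, so 330 − 36 = 294.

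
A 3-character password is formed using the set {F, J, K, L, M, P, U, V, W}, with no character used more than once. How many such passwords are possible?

504

With no repetition, fill the 3 characters in order: 9 choices, then 8, down to 7.
9 × 8 × 7 = 504.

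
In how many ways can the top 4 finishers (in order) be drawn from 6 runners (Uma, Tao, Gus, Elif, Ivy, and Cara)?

There are 6 choices for 1st place, 5 for 2nd, and so on down to 3 for position 4.
That gives 6 × 5 × 4 × 3 = 360.

360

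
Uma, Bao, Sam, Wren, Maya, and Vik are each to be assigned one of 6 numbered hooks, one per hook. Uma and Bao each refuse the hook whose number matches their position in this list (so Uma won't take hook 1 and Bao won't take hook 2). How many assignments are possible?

504

Let Aᵢ (for i ∈ {1, 2}) be the placements that put person i in their forbidden hook. Any j of these fix j positions, leaving (6−j)! ways to fill the rest, and there are C(2,j) ways to pick which j.
By inclusion–exclusion, the number of valid placements is Σ_{j=0}^{2} (−1)^j C(2,j)·(6−j)!.
Computing: 720 − 240 + 24 = 504.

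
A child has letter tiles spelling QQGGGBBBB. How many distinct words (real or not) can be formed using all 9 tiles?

1260

QQGGGBBBB has 9 letters with B appearing 4 times, G appearing 3 times, and Q appearing twice.
Dividing 9! = 362880 by 4!·3!·2! = 288 for the repeated letters gives 1260.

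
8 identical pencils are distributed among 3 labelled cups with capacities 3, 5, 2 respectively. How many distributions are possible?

6

Ignoring the caps, the number of non-negative solutions to x_1+…+x_3 = 8 is C(10,2) = 45.
Subtract solutions that violate a single cap (substitute x_i' = x_i − (cap_i+1)): x_1 ≥ 4 gives C(6,2) = 15; x_2 ≥ 6 gives C(4,2) = 6; x_3 ≥ 3 gives C(7,2) = 21. Together 42.
Add back pairs where two caps are both exceeded: 0 + 3 + 0 = 3.
By inclusion–exclusion the count is 45 − 42 + 3 = 6.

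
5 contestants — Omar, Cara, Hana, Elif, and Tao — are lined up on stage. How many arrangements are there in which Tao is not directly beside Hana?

Of the 5! = 120 arrangements, those with Tao and Hana adjacent number 2 × 4! = 48 (treat the pair as a block with 2 internal orders).
Complementary counting: 120 − 48 = 72.

72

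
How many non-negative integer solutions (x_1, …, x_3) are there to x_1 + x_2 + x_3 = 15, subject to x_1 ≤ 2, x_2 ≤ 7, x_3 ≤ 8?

By stars and bars, unrestricted non-negative solutions to x_1+…+x_3 = 15 number C(15+2,2) = 136.
Subtract solutions that violate a single cap (substitute x_i' = x_i − (cap_i+1)): x_1 ≥ 3 gives C(14,2) = 91; x_2 ≥ 8 gives C(9,2) = 36; x_3 ≥ 9 gives C(8,2) = 28. Together 155.
Add back pairs where two caps are both exceeded: 15 + 10 + 0 = 25.
By inclusion–exclusion the count is 136 − 155 + 25 = 6.

6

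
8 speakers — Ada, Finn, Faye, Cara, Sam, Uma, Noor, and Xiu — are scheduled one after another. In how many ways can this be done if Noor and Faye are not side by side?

There are 8! = 40320 arrangements in all. If Noor and Faye are adjacent, merging them into one block gives 2·(7)! = 10080 arrangements.
So 40320 − 10080 = 30240 arrangements keep them apart.

30240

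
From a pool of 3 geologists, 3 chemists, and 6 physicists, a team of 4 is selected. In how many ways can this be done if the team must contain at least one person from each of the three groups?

243

Total 4-person selections from all 12: C(12,4) = 495.
Selections missing a whole group: no geologists → C(9,4) = 126; no chemists → C(9,4) = 126; no physicists → C(6,4) = 15.
Add back selections omitting two groups (i.e. drawn from a single group): C(3,4) + C(3,4) + C(6,4) = 15.
By inclusion–exclusion: 495 − 267 + 15 = 243.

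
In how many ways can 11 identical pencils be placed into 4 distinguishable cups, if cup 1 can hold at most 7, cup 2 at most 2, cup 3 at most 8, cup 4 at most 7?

By stars and bars, unrestricted non-negative solutions to x_1+…+x_4 = 11 number C(11+3,3) = 364.
Subtract solutions that violate a single cap (substitute x_i' = x_i − (cap_i+1)): x_1 ≥ 8 gives C(6,3) = 20; x_2 ≥ 3 gives C(11,3) = 165; x_3 ≥ 9 gives C(5,3) = 10; x_4 ≥ 8 gives C(6,3) = 20. Together 215.
Add back pairs where two caps are both exceeded: 1 + 0 + 0 + 0 + 1 + 0 = 2.
By inclusion–exclusion the count is 364 − 215 + 2 = 151.

151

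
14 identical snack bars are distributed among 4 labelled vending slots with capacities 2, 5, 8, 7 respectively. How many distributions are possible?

98

By stars and bars, unrestricted non-negative solutions to x_1+…+x_4 = 14 number C(14+3,3) = 680.
Subtract solutions that violate a single cap (substitute x_i' = x_i − (cap_i+1)): x_1 ≥ 3 gives C(14,3) = 364; x_2 ≥ 6 gives C(11,3) = 165; x_3 ≥ 9 gives C(8,3) = 56; x_4 ≥ 8 gives C(9,3) = 84. Together 669.
Add back pairs where two caps are both exceeded: 56 + 10 + 20 + 0 + 1 + 0 = 87.
By inclusion–exclusion the count is 680 − 669 + 87 = 98.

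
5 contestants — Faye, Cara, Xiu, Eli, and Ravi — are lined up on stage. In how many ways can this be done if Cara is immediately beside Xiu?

48

Place the 3 others and the Cara-Xiu pair as 4 objects in a line; the pair has 2 internal arrangements.
So the count is 2·(4)! = 48.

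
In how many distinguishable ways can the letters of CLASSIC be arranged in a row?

1260

The 7 letters of CLASSIC have repeats: C appearing twice and S appearing twice.
So there are 7! / (2!·2!) = 1260 distinguishable arrangements.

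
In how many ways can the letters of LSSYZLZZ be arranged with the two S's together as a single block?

Treat the 2 copies of S as a single block. The multiset to arrange is then {SS, L, L, Y, Z, Z, Z}, 7 items in all.
That gives (7)!/(3!·2!) = 420 arrangements.

420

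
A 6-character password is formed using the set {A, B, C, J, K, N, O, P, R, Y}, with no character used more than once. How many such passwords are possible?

151200

This is a permutation of 6 out of 10: P(10,6) = 10!/4!.
10 × 9 × 8 × 7 × 6 × 5 = 151200.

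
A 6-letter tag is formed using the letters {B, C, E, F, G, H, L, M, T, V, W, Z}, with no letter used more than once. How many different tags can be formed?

665280

This is a permutation of 6 out of 12: P(12,6) = 12!/6!.
That product is 12 × 11 × 10 × 9 × 8 × 7 = 665280.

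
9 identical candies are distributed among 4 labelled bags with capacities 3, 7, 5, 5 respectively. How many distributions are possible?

120

By stars and bars, unrestricted non-negative solutions to x_1+…+x_4 = 9 number C(9+3,3) = 220.
Subtract solutions that violate a single cap (substitute x_i' = x_i − (cap_i+1)): x_1 ≥ 4 gives C(8,3) = 56; x_2 ≥ 8 gives C(4,3) = 4; x_3 ≥ 6 gives C(6,3) = 20; x_4 ≥ 6 gives C(6,3) = 20. Together 100.
No two caps can be exceeded simultaneously, so the pair terms are all 0.
By inclusion–exclusion the count is 220 − 100 + 0 = 120.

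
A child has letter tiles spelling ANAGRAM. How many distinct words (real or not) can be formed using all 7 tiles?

840

Letter multiplicities in ANAGRAM: A×3, G×1, M×1, N×1, R×1.
Dividing 7! = 5040 by 3! = 6 for the repeated letters gives 840.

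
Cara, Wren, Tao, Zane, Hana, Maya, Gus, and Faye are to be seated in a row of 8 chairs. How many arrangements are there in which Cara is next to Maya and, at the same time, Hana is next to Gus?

Treat {Cara,Maya} as one block (2 orders) and {Hana,Gus} as another (2 orders).
That leaves 6 units to arrange: 2 × 2 × 6! = 4 × 720 = 2880.

2880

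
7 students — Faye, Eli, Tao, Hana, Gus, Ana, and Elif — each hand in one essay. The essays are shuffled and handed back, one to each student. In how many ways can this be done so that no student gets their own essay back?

Count assignments avoiding every fixed point. For any j of the 7 students fixed to their own essay, the other 7−j can be arranged in (7−j)! ways.
By inclusion–exclusion this is Σ_{j=0}^{7} (−1)^j C(7,j)·(7−j)!.
Computing: 5040 − 5040 + 2520 − 840 + 210 − 42 + 7 − 1 = 1854.

1854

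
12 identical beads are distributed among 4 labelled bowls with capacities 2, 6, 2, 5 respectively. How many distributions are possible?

By stars and bars, unrestricted non-negative solutions to x_1+…+x_4 = 12 number C(12+3,3) = 455.
Subtract solutions that violate a single cap (substitute x_i' = x_i − (cap_i+1)): x_1 ≥ 3 gives C(12,3) = 220; x_2 ≥ 7 gives C(8,3) = 56; x_3 ≥ 3 gives C(12,3) = 220; x_4 ≥ 6 gives C(9,3) = 84. Together 580.
Add back pairs where two caps are both exceeded: 10 + 84 + 20 + 10 + 0 + 20 = 144.
Subtract triples: 0 + 0 + 1 + 0 = 1.
By inclusion–exclusion the count is 455 − 580 + 144 − 1 = 18.

18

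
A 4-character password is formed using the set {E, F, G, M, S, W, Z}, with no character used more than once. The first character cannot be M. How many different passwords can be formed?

720

The first character has 7−1 = 6 choices (anything except M).
The remaining 3 characters are filled from the other 6 symbols without repetition: 6 × 5 × 4 = 120.
Total: 6 × 120 = 720.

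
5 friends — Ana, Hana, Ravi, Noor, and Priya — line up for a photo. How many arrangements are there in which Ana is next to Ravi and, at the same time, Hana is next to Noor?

Treat {Ana,Ravi} as one block (2 orders) and {Hana,Noor} as another (2 orders).
That leaves 3 units to arrange: 2 × 2 × 3! = 4 × 6 = 24.

24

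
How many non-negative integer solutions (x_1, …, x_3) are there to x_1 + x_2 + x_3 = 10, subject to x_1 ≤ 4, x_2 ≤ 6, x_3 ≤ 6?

Without the upper bounds there are C(12,2) = 66 ways to split 10 among 3 variables.
Subtract solutions that violate a single cap (substitute x_i' = x_i − (cap_i+1)): x_1 ≥ 5 gives C(7,2) = 21; x_2 ≥ 7 gives C(5,2) = 10; x_3 ≥ 7 gives C(5,2) = 10. Together 41.
No two caps can be exceeded simultaneously, so the pair terms are all 0.
By inclusion–exclusion the count is 66 − 41 + 0 = 25.

25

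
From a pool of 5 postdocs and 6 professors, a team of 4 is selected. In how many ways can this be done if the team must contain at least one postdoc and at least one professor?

310

With no constraint there are C(11,4) = 330 possible selections.
Selections missing a whole group: no postdocs → C(6,4) = 15; no professors → C(5,4) = 5.
Both groups omitted at once is impossible, so 330 − 20 = 310.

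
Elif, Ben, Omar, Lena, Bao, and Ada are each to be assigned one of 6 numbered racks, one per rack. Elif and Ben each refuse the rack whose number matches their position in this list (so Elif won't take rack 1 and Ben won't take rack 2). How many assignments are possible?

504

Let Aᵢ (for i ∈ {1, 2}) be the placements that put person i in their forbidden rack. Any j of these fix j positions, leaving (6−j)! ways to fill the rest, and there are C(2,j) ways to pick which j.
By inclusion–exclusion, the number of valid placements is Σ_{j=0}^{2} (−1)^j C(2,j)·(6−j)!.
Computing: 720 − 240 + 24 = 504.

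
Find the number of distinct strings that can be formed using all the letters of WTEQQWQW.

1120

The 8 letters of WTEQQWQW have repeats: Q appearing 3 times and W appearing 3 times.
So there are 8! / (3!·3!) = 1120 distinguishable arrangements.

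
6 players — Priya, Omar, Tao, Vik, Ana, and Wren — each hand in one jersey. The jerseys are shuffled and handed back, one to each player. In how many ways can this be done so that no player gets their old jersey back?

This is the derangement count D_6: permutations of 6 items with no fixed point.
By inclusion–exclusion this is Σ_{j=0}^{6} (−1)^j C(6,j)·(6−j)!.
Computing: 720 − 720 + 360 − 120 + 30 − 6 + 1 = 265.

265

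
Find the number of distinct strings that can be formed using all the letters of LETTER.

LETTER has 6 letters with E appearing twice and T appearing twice.
The number of distinct arrangements is 6!/(2!·2!) = 720/4 = 180.

180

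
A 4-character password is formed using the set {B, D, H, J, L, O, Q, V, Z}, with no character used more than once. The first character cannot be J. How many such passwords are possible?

2688

The first character has 9−1 = 8 choices (anything except J).
The remaining 3 characters are filled from the other 8 symbols without repetition: 8 × 7 × 6 = 336.
Total: 8 × 336 = 2688.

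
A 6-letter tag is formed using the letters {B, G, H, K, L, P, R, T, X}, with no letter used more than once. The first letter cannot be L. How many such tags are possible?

The first letter has 9−1 = 8 choices (anything except L).
The remaining 5 letters are filled from the other 8 symbols without repetition: 8 × 7 × 6 × 5 × 4 = 6720.
Total: 8 × 6720 = 53760.

53760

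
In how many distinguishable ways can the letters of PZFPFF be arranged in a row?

Letter multiplicities in PZFPFF: F×3, P×2, Z×1.
So there are 6! / (3!·2!) = 60 distinguishable arrangements.

60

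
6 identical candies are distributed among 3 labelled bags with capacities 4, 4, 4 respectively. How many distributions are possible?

19

Without the upper bounds there are C(8,2) = 28 ways to split 6 among 3 bags.
Subtract solutions that violate a single cap (substitute x_i' = x_i − (cap_i+1)): x_1 ≥ 5 gives C(3,2) = 3; x_2 ≥ 5 gives C(3,2) = 3; x_3 ≥ 5 gives C(3,2) = 3. Together 9.
No two caps can be exceeded simultaneously, so the pair terms are all 0.
By inclusion–exclusion the count is 28 − 9 + 0 = 19.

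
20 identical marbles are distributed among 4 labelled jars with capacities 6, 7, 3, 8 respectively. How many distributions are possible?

34

Ignoring the caps, the number of non-negative solutions to x_1+…+x_4 = 20 is C(23,3) = 1771.
Subtract solutions that violate a single cap (substitute x_i' = x_i − (cap_i+1)): x_1 ≥ 7 gives C(16,3) = 560; x_2 ≥ 8 gives C(15,3) = 455; x_3 ≥ 4 gives C(19,3) = 969; x_4 ≥ 9 gives C(14,3) = 364. Together 2348.
Add back pairs where two caps are both exceeded: 56 + 220 + 35 + 165 + 20 + 120 = 616.
Subtract triples: 4 + 0 + 1 + 0 = 5.
By inclusion–exclusion the count is 1771 − 2348 + 616 − 5 = 34.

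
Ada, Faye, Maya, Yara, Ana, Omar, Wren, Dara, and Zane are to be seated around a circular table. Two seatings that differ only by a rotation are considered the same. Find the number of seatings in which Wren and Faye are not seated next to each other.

All circular seatings of 9 people number (8)! = 40320.
Seatings with Wren beside Faye: treat them as a block with 2 internal orders, giving 2 × (7)! = 10080.
Subtracting, 40320 − 10080 = 30240.

30240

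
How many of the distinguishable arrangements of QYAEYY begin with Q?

Fix Q in the first position and arrange the remaining 5 letters.
Those 5 letters have Y appearing 3 times, giving (5)!/(3!) = 20.

20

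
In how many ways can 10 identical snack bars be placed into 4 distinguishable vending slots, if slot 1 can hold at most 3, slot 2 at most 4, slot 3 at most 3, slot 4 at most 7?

Without the upper bounds there are C(13,3) = 286 ways to split 10 among 4 vending slots.
Subtract solutions that violate a single cap (substitute x_i' = x_i − (cap_i+1)): x_1 ≥ 4 gives C(9,3) = 84; x_2 ≥ 5 gives C(8,3) = 56; x_3 ≥ 4 gives C(9,3) = 84; x_4 ≥ 8 gives C(5,3) = 10. Together 234.
Add back pairs where two caps are both exceeded: 4 + 10 + 0 + 4 + 0 + 0 = 18.
By inclusion–exclusion the count is 286 − 234 + 18 = 70.

70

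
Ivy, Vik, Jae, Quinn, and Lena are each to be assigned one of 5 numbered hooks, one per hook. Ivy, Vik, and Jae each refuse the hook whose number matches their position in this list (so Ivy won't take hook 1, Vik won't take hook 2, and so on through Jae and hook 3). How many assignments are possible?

64

Let Aᵢ (for i ∈ {1, 2, 3}) be the placements that put person i in their forbidden hook. Any j of these fix j positions, leaving (5−j)! ways to fill the rest, and there are C(3,j) ways to pick which j.
By inclusion–exclusion, the number of valid placements is Σ_{j=0}^{3} (−1)^j C(3,j)·(5−j)!.
Computing: 120 − 72 + 18 − 2 = 64.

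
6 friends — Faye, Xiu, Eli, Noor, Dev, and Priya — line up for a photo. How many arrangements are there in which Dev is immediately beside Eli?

240

Glue Dev and Eli into one block (2 internal orders), leaving 5 units to arrange in a row.
That gives 2 × 5! = 2 × 120 = 240.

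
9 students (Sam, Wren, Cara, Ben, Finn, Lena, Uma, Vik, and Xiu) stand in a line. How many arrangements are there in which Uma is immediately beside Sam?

Treat {Uma, Sam} as a single unit. There are 8 units to order, and the pair itself can be ordered 2 ways.
That gives 2 × 8! = 2 × 40320 = 80640.

80640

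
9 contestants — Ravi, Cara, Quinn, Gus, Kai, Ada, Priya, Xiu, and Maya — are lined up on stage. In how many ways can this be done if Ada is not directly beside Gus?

There are 9! = 362880 arrangements in all. If Ada and Gus are adjacent, merging them into one block gives 2·(8)! = 80640 arrangements.
So 362880 − 80640 = 282240 arrangements keep them apart.

282240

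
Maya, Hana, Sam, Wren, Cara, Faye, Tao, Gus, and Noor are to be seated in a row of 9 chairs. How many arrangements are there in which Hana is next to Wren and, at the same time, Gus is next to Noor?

Treat {Hana,Wren} as one block (2 orders) and {Gus,Noor} as another (2 orders).
That leaves 7 units to arrange: 2 × 2 × 7! = 4 × 5040 = 20160.

20160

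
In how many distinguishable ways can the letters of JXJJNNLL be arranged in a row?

1680

The 8 letters of JXJJNNLL have repeats: J appearing 3 times, L appearing twice, and N appearing twice.
Dividing 8! = 40320 by 3!·2!·2! = 24 for the repeated letters gives 1680.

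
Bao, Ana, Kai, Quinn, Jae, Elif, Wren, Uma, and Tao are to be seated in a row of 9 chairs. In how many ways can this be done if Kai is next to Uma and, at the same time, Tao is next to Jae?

20160

Treat {Kai,Uma} as one block (2 orders) and {Tao,Jae} as another (2 orders).
That leaves 7 units to arrange: 2 × 2 × 7! = 4 × 5040 = 20160.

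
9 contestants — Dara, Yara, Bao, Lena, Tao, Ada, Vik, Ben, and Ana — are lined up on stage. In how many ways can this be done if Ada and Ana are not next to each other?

Of the 9! = 362880 arrangements, those with Ada and Ana adjacent number 2 × 8! = 80640 (treat the pair as a block with 2 internal orders).
So 362880 − 80640 = 282240 arrangements keep them apart.

282240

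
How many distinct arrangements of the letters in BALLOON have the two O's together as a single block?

360

Treat the 2 copies of O as a single block. The multiset to arrange is then {OO, A, B, L, L, N}, 6 items in all.
That gives (6)!/(2!) = 360 arrangements.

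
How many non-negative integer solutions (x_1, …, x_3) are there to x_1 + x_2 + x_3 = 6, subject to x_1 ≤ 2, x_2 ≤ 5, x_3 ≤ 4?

Without the upper bounds there are C(8,2) = 28 ways to split 6 among 3 variables.
Subtract solutions that violate a single cap (substitute x_i' = x_i − (cap_i+1)): x_1 ≥ 3 gives C(5,2) = 10; x_2 ≥ 6 gives C(2,2) = 1; x_3 ≥ 5 gives C(3,2) = 3. Together 14.
No two caps can be exceeded simultaneously, so the pair terms are all 0.
By inclusion–exclusion the count is 28 − 14 + 0 = 14.

14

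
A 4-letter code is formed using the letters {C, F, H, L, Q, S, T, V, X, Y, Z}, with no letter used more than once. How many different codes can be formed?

7920

This is a permutation of 4 out of 11: P(11,4) = 11!/7!.
That product is 11 × 10 × 9 × 8 = 7920.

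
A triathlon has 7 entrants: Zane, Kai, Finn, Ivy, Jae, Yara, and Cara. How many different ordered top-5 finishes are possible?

2520

This is an ordered selection of 5 from 7: P(7,5).
That gives 7 × 6 × 5 × 4 × 3 = 2520.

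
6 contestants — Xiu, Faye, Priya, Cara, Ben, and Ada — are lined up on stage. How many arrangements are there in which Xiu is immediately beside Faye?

Glue Xiu and Faye into one block (2 internal orders), leaving 5 units to arrange in a row.
So the count is 2·(5)! = 240.

240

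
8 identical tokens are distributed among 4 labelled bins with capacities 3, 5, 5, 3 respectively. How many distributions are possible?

By stars and bars, unrestricted non-negative solutions to x_1+…+x_4 = 8 number C(8+3,3) = 165.
Subtract solutions that violate a single cap (substitute x_i' = x_i − (cap_i+1)): x_1 ≥ 4 gives C(7,3) = 35; x_2 ≥ 6 gives C(5,3) = 10; x_3 ≥ 6 gives C(5,3) = 10; x_4 ≥ 4 gives C(7,3) = 35. Together 90.
Add back pairs where two caps are both exceeded: 0 + 0 + 1 + 0 + 0 + 0 = 1.
By inclusion–exclusion the count is 165 − 90 + 1 = 76.

76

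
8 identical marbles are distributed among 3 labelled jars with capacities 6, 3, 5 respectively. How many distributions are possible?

Ignoring the caps, the number of non-negative solutions to x_1+…+x_3 = 8 is C(10,2) = 45.
Subtract solutions that violate a single cap (substitute x_i' = x_i − (cap_i+1)): x_1 ≥ 7 gives C(3,2) = 3; x_2 ≥ 4 gives C(6,2) = 15; x_3 ≥ 6 gives C(4,2) = 6. Together 24.
No two caps can be exceeded simultaneously, so the pair terms are all 0.
By inclusion–exclusion the count is 45 − 24 + 0 = 21.

21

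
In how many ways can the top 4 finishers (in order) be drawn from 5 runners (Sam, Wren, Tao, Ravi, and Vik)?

This is an ordered selection of 4 from 5: P(5,4).
That gives 5 × 4 × 3 × 2 = 120.

120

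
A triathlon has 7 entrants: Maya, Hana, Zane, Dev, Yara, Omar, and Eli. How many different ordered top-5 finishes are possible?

2520

This is an ordered selection of 5 from 7: P(7,5).
That gives 7 × 6 × 5 × 4 × 3 = 2520.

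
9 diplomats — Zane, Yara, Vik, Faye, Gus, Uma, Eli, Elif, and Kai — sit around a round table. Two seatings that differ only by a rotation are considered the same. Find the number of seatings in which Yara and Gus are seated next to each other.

10080

Treat {Yara, Gus} as one unit (2 internal orders) and seat the resulting 8 units around the table: (7)! circular arrangements.
So 2 × (7)! = 2 × 5040 = 10080.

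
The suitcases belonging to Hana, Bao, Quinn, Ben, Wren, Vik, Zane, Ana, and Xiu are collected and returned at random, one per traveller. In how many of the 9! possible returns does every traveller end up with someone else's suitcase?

Let Aᵢ be the assignments in which traveller i gets their own suitcase. We want the size of the complement of A₁∪…∪A_9.
By inclusion–exclusion this is Σ_{j=0}^{9} (−1)^j C(9,j)·(9−j)!.
Computing: 362880 − 362880 + 181440 − 60480 + 15120 − 3024 + 504 − 72 + 9 − 1 = 133496.

133496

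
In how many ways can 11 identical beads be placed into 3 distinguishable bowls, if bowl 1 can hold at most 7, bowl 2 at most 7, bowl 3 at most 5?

37

Without the upper bounds there are C(13,2) = 78 ways to split 11 among 3 bowls.
Subtract solutions that violate a single cap (substitute x_i' = x_i − (cap_i+1)): x_1 ≥ 8 gives C(5,2) = 10; x_2 ≥ 8 gives C(5,2) = 10; x_3 ≥ 6 gives C(7,2) = 21. Together 41.
No two caps can be exceeded simultaneously, so the pair terms are all 0.
By inclusion–exclusion the count is 78 − 41 + 0 = 37.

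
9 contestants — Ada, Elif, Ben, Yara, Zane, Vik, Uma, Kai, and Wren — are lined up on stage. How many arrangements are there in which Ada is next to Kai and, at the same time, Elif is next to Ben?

Treat {Ada,Kai} as one block (2 orders) and {Elif,Ben} as another (2 orders).
That leaves 7 units to arrange: 2 × 2 × 7! = 4 × 5040 = 20160.

20160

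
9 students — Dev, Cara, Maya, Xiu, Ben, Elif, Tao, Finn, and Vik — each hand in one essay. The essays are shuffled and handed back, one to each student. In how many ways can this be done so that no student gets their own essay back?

133496

Let Aᵢ be the assignments in which student i gets their own essay. We want the size of the complement of A₁∪…∪A_9.
By inclusion–exclusion this is Σ_{j=0}^{9} (−1)^j C(9,j)·(9−j)!.
Computing: 362880 − 362880 + 181440 − 60480 + 15120 − 3024 + 504 − 72 + 9 − 1 = 133496.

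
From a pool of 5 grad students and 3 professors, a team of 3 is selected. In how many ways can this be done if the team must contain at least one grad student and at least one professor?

With no constraint there are C(8,3) = 56 possible selections.
Selections missing a whole group: no grad students → C(3,3) = 1; no professors → C(5,3) = 10.
Both groups omitted at once is impossible, so 56 − 11 = 45.

45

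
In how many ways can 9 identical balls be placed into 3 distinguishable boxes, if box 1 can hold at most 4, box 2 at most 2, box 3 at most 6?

Ignoring the caps, the number of non-negative solutions to x_1+…+x_3 = 9 is C(11,2) = 55.
Subtract solutions that violate a single cap (substitute x_i' = x_i − (cap_i+1)): x_1 ≥ 5 gives C(6,2) = 15; x_2 ≥ 3 gives C(8,2) = 28; x_3 ≥ 7 gives C(4,2) = 6. Together 49.
Add back pairs where two caps are both exceeded: 3 + 0 + 0 = 3.
By inclusion–exclusion the count is 55 − 49 + 3 = 9.

9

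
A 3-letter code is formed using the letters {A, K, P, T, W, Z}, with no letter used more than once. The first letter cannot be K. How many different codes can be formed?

The first letter has 6−1 = 5 choices (anything except K).
The remaining 2 letters are filled from the other 5 symbols without repetition: 5 × 4 = 20.
Total: 5 × 20 = 100.

100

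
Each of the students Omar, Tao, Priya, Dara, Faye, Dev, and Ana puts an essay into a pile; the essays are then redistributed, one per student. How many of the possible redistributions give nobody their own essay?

This is the derangement count D_7: permutations of 7 items with no fixed point.
By inclusion–exclusion this is Σ_{j=0}^{7} (−1)^j C(7,j)·(7−j)!.
Computing: 5040 − 5040 + 2520 − 840 + 210 − 42 + 7 − 1 = 1854.

1854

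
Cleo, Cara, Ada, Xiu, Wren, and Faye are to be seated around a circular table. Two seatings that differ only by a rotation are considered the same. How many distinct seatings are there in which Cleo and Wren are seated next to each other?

Treat {Cleo, Wren} as one unit (2 internal orders) and seat the resulting 5 units around the table: (4)! circular arrangements.
So 2 × (4)! = 2 × 24 = 48.

48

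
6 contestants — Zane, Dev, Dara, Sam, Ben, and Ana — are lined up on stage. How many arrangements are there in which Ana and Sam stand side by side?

Place the 4 others and the Ana-Sam pair as 5 objects in a line; the pair has 2 internal arrangements.
That gives 2 × 5! = 2 × 120 = 240.

240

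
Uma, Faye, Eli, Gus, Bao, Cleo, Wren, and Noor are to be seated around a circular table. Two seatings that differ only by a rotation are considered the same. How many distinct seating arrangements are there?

Seat Uma anywhere (absorbing the rotational symmetry), then permute the other 7: (7)! = 5040.

5040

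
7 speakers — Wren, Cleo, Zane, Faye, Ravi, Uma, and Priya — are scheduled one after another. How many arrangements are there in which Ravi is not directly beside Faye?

Of the 7! = 5040 arrangements, those with Ravi and Faye adjacent number 2 × 6! = 1440 (treat the pair as a block with 2 internal orders).
So 5040 − 1440 = 3600 arrangements keep them apart.

3600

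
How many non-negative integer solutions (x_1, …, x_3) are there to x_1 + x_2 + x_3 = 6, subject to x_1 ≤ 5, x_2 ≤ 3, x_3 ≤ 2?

11

Ignoring the caps, the number of non-negative solutions to x_1+…+x_3 = 6 is C(8,2) = 28.
Subtract solutions that violate a single cap (substitute x_i' = x_i − (cap_i+1)): x_1 ≥ 6 gives C(2,2) = 1; x_2 ≥ 4 gives C(4,2) = 6; x_3 ≥ 3 gives C(5,2) = 10. Together 17.
No two caps can be exceeded simultaneously, so the pair terms are all 0.
By inclusion–exclusion the count is 28 − 17 + 0 = 11.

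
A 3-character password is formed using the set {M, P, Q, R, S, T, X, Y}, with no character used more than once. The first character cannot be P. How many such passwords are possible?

The first character has 8−1 = 7 choices (anything except P).
The remaining 2 characters are filled from the other 7 symbols without repetition: 7 × 6 = 42.
Total: 7 × 42 = 294.

294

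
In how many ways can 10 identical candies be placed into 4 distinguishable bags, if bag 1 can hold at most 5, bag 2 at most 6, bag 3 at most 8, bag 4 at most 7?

Ignoring the caps, the number of non-negative solutions to x_1+…+x_4 = 10 is C(13,3) = 286.
Subtract solutions that violate a single cap (substitute x_i' = x_i − (cap_i+1)): x_1 ≥ 6 gives C(7,3) = 35; x_2 ≥ 7 gives C(6,3) = 20; x_3 ≥ 9 gives C(4,3) = 4; x_4 ≥ 8 gives C(5,3) = 10. Together 69.
No two caps can be exceeded simultaneously, so the pair terms are all 0.
By inclusion–exclusion the count is 286 − 69 + 0 = 217.

217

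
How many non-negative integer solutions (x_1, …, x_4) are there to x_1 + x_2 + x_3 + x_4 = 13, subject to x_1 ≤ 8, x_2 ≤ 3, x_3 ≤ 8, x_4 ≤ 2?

78

Ignoring the caps, the number of non-negative solutions to x_1+…+x_4 = 13 is C(16,3) = 560.
Subtract solutions that violate a single cap (substitute x_i' = x_i − (cap_i+1)): x_1 ≥ 9 gives C(7,3) = 35; x_2 ≥ 4 gives C(12,3) = 220; x_3 ≥ 9 gives C(7,3) = 35; x_4 ≥ 3 gives C(13,3) = 286. Together 576.
Add back pairs where two caps are both exceeded: 1 + 0 + 4 + 1 + 84 + 4 = 94.
By inclusion–exclusion the count is 560 − 576 + 94 = 78.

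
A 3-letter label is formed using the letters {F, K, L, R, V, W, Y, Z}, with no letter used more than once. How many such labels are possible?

336

With no repetition, fill the 3 letters in order: 8 choices, then 7, down to 6.
8 × 7 × 6 = 336.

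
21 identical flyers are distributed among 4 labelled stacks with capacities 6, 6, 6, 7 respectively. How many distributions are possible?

Without the upper bounds there are C(24,3) = 2024 ways to split 21 among 4 stacks.
Subtract solutions that violate a single cap (substitute x_i' = x_i − (cap_i+1)): x_1 ≥ 7 gives C(17,3) = 680; x_2 ≥ 7 gives C(17,3) = 680; x_3 ≥ 7 gives C(17,3) = 680; x_4 ≥ 8 gives C(16,3) = 560. Together 2600.
Add back pairs where two caps are both exceeded: 120 + 120 + 84 + 120 + 84 + 84 = 612.
Subtract triples: 1 + 0 + 0 + 0 = 1.
By inclusion–exclusion the count is 2024 − 2600 + 612 − 1 = 35.

35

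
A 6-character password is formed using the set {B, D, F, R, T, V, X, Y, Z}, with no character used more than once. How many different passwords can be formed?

60480

With no repetition, fill the 6 characters in order: 9 choices, then 8, down to 4.
That product is 9 × 8 × 7 × 6 × 5 × 4 = 60480.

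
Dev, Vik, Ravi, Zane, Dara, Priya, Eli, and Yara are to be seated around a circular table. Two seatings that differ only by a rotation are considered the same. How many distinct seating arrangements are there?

5040

Around a circle, 8 distinct people have 8!/8 = (7)! = 5040 rotationally distinct seatings.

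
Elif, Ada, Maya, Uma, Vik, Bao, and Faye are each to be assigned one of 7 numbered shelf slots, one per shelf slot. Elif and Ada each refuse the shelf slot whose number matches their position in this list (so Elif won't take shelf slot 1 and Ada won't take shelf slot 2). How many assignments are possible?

3720

Let Aᵢ (for i ∈ {1, 2}) be the placements that put person i in their forbidden shelf slot. Any j of these fix j positions, leaving (7−j)! ways to fill the rest, and there are C(2,j) ways to pick which j.
By inclusion–exclusion, the number of valid placements is Σ_{j=0}^{2} (−1)^j C(2,j)·(7−j)!.
Computing: 5040 − 1440 + 120 = 3720.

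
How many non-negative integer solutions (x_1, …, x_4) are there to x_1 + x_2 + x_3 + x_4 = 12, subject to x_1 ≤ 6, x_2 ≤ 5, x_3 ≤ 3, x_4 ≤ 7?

Without the upper bounds there are C(15,3) = 455 ways to split 12 among 4 variables.
Subtract solutions that violate a single cap (substitute x_i' = x_i − (cap_i+1)): x_1 ≥ 7 gives C(8,3) = 56; x_2 ≥ 6 gives C(9,3) = 84; x_3 ≥ 4 gives C(11,3) = 165; x_4 ≥ 8 gives C(7,3) = 35. Together 340.
Add back pairs where two caps are both exceeded: 0 + 4 + 0 + 10 + 0 + 1 = 15.
By inclusion–exclusion the count is 455 − 340 + 15 = 130.

130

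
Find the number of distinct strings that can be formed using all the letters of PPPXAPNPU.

Letter multiplicities in PPPXAPNPU: A×1, N×1, P×5, U×1, X×1.
So there are 9! / (5!) = 3024 distinguishable arrangements.

3024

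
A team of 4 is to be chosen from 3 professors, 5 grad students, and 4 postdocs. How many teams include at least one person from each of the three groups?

Total 4-person selections from all 12: C(12,4) = 495.
Selections missing a whole group: no professors → C(9,4) = 126; no grad students → C(7,4) = 35; no postdocs → C(8,4) = 70.
Add back selections omitting two groups (i.e. drawn from a single group): C(3,4) + C(5,4) + C(4,4) = 6.
By inclusion–exclusion: 495 − 231 + 6 = 270.

270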